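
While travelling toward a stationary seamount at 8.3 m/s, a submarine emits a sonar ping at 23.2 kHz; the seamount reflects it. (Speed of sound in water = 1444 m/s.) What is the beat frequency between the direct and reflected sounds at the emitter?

The seamount receives the sound from a moving source: f₁ = f₀ · v/(v − v_e) = 23.2 × 1444/1435.7 ≈ 23.334 kHz.
On the return leg the submarine is a moving observer: f₂ = f₁ · (v + v_e)/v = 23.334 × 1452.3/1444 ≈ 23.468 kHz.
Beat against the emitted tone (with f₀ = 23200 Hz): |f₂ − f₀| = 2v_e·f₀/(v − v_e) = 2 × 8.3 × 23200/1435.7 ≈ 268 Hz.

268 Hz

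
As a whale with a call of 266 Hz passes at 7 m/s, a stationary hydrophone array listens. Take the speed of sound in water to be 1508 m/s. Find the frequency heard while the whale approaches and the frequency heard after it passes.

267 Hz approaching; 265 Hz receding

Approaching: f₁ = f · v/(v − v_s) = 266 × 1508/1501 ≈ 267 Hz.
Receding: f₂ = f · v/(v + v_s) = 266 × 1508/1515 ≈ 265 Hz.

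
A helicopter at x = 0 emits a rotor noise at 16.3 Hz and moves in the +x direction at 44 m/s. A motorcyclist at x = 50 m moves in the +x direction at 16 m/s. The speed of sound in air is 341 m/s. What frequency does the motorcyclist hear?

17.8 Hz

The observer lies on the +x side, so the source is heading toward the observer and the observer is heading away from the source.
General Doppler shift: f' = f · (v − v_o)/(v − v_s).
f' = 16.3 × (341 − 16)/(341 − 44) = 16.3 × 325/297 ≈ 17.8 Hz.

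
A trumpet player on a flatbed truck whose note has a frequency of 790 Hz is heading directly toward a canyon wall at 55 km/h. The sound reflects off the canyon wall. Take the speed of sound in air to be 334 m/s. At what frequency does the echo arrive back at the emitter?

55 km/h = 15.28 m/s.
The canyon wall receives the sound from a moving source: f₁ = f₀ · v/(v − v_e) = 790 × 334/318.72 ≈ 828 Hz.
On the return leg the trumpet player on a flatbed truck is a moving observer: f₂ = f₁ · (v + v_e)/v = 828 × 349.28/334 ≈ 866 Hz.

866 Hz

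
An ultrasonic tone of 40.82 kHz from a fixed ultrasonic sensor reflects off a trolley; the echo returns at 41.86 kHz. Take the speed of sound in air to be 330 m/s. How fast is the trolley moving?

Double Doppler shift off a moving reflector: f₂ = f₀ · (v + u)/(v − u) (u > 0 toward emitter).
Rearranging, u = v · (f₂ − f₀)/(f₂ + f₀) = 330 × 1.04/82.68 ≈ 4.2 m/s.
So the trolley is moving at 4.2 m/s toward the emitter.

4.2 m/s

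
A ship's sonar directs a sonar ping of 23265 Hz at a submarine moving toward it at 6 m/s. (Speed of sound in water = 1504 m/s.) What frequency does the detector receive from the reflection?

At the submarine (a moving observer), f₁ = f₀ · (v + u)/v = 23265 × 1510/1504 ≈ 23358 Hz.
The reflection then acts as a moving source: f₂ = f₁ · v/(v − u) ≈ 23451 Hz.

23451 Hz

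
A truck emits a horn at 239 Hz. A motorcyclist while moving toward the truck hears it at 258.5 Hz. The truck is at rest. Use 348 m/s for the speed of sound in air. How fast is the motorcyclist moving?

f' = f · (v + v_o)/v ⇒ v_o = v · |f'/f − 1|.
v_o = 348 × |258.5/239 − 1| = 348 × 0.08159 ≈ 28 m/s.

28 m/s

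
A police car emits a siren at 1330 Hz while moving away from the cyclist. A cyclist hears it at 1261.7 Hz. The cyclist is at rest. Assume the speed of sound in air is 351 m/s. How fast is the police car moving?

19.0 m/s

f' = f · v/(v + v_s) ⇒ v_s = v · |1 − f/f'|.
v_s = 351 × |1 − 1330/1261.7| = 351 × 0.05413 ≈ 19.0 m/s.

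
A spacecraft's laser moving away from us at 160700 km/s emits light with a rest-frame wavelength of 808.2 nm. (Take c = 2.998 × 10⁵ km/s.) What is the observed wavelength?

β = v/c = 160700/299800 = 0.5360.
Relativistic Doppler for wavelength: λ' = λ₀ · √((1 + β)/(1 − β)).
λ' = 808.2 × √(1.5360/0.4640) = 808.2 × 1.81950 ≈ 1470.5 nm.

1470.5 nm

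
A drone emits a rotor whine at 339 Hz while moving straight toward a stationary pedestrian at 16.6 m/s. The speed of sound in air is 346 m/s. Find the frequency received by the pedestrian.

356 Hz

Moving source, stationary observer: f' = f · v/(v − v_s) since the source is approaching.
f' = 339 × 346/(346 − 16.6) = 339 × 346/329.4 ≈ 356 Hz.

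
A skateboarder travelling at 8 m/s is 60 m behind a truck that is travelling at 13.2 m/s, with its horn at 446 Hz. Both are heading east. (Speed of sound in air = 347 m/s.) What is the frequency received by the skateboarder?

440 Hz

The skateboarder is behind, so the truck is moving away from it while the skateboarder is moving toward the truck.
Both move, so f' = f · (v + v_o)/(v + v_s).
f' = 446 × (347 + 8)/(347 + 13.2) = 446 × 355/360.2 ≈ 440 Hz.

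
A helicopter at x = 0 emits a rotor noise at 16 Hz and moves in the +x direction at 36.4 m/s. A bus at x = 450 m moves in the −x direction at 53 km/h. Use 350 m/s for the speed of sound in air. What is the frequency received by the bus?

18.6 Hz

53 km/h = 14.72 m/s.
The observer lies on the +x side, so the source is heading toward the observer and the observer is heading toward the source.
General Doppler shift: f' = f · (v + v_o)/(v − v_s).
f' = 16 × (350 + 14.72)/(350 − 36.4) = 16 × 364.72/313.6 ≈ 18.6 Hz.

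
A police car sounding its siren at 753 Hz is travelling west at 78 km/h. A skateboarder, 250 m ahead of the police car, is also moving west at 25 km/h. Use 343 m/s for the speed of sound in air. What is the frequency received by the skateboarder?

78 km/h = 21.67 m/s; 25 km/h = 6.944 m/s.
The skateboarder is ahead, so the police car is moving toward it while the skateboarder is moving away from the police car.
Both move, so f' = f · (v − v_o)/(v − v_s).
f' = 753 × (343 − 6.944)/(343 − 21.67) = 753 × 336.06/321.33 ≈ 787 Hz.

787 Hz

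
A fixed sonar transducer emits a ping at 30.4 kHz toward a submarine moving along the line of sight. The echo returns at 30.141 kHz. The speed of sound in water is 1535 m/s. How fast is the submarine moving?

Double Doppler shift off a moving reflector: f₂ = f₀ · (v + u)/(v − u) (u > 0 toward emitter).
Rearranging, u = v · (f₂ − f₀)/(f₂ + f₀) = 1535 × -0.259/60.541 ≈ -6.6 m/s.
So the submarine is moving at 6.6 m/s away from the emitter.

6.6 m/s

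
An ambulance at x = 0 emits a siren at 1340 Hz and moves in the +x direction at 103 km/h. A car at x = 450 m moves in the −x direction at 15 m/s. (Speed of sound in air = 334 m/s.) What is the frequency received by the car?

103 km/h = 28.61 m/s.
The observer lies on the +x side, so the source is heading toward the observer and the observer is heading toward the source.
General Doppler shift: f' = f · (v + v_o)/(v − v_s).
f' = 1340 × (334 + 15)/(334 − 28.61) = 1340 × 349/305.39 ≈ 1531 Hz.

1531 Hz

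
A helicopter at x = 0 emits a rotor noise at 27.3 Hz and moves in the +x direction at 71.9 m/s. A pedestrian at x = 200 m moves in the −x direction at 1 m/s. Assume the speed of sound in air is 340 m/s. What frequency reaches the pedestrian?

34.7 Hz

The observer lies on the +x side, so the source is heading toward the observer and the observer is heading toward the source.
Both move, so f' = f · (v + v_o)/(v − v_s).
f' = 27.3 × (340 + 1)/(340 − 71.9) = 27.3 × 341/268.1 ≈ 34.7 Hz.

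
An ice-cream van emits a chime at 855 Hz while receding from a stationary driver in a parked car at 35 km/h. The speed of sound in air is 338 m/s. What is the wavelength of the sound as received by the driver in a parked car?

40.7 cm

35 km/h = 9.722 m/s.
Moving source, stationary observer: f' = f · v/(v + v_s) since the source is receding.
f' = 855 × 338/(338 + 9.722) ≈ 831 Hz.
λ' = v/f' = 338/831.094 ≈ 40.7 cm.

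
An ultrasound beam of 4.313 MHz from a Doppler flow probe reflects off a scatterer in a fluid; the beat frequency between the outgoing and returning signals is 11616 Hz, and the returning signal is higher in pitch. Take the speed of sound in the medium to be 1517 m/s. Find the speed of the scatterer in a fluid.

Double Doppler shift off a moving reflector: f₂ = f₀ · (v + u)/(v − u) (u > 0 toward emitter).
Returning signal is higher, so f₂ = f₀ + Δf = 4313000 + 11616 = 4324616 Hz.
Rearranging, u = v · (f₂ − f₀)/(f₂ + f₀) = 1517 × 11616/8637616 ≈ 2.04 m/s.
So the scatterer in a fluid is moving at 2.04 m/s toward the emitter.

2.04 m/s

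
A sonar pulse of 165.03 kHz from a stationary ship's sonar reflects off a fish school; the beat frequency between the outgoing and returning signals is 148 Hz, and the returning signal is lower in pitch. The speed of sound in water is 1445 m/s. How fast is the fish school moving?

0.65 m/s

Double Doppler shift off a moving reflector: f₂ = f₀ · (v + u)/(v − u) (u > 0 toward emitter).
Returning signal is lower, so f₂ = f₀ − Δf = 165030 − 148 = 164882 Hz.
Rearranging, u = v · (f₂ − f₀)/(f₂ + f₀) = 1445 × -148/329912 ≈ -0.65 m/s.
So the fish school is moving at 0.65 m/s away from the emitter.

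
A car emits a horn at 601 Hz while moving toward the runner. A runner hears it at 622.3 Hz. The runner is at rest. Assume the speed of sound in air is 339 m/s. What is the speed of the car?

f' = f · v/(v − v_s) ⇒ v_s = v · |1 − f/f'|.
v_s = 339 × |1 − 601/622.3| = 339 × 0.03423 ≈ 11.6 m/s.

11.6 m/s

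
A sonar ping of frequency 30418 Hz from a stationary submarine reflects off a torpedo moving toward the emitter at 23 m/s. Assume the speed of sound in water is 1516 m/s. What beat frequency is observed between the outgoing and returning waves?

The torpedo first receives the wave as a moving observer: f₁ = f₀ · (v + u)/v = 30418 × (1516 + 23)/1516 ≈ 30879 Hz.
The reflection then acts as a moving source: f₂ = f₁ · v/(v − u) ≈ 31355 Hz.
Beat frequency: |f₂ − f₀| = 2u·f₀/(v − u) = 2 × 23 × 30418/1493 ≈ 937 Hz.

937 Hz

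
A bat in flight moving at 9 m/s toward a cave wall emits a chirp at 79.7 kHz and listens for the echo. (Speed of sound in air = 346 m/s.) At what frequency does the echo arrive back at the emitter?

The cave wall receives the sound from a moving source: f₁ = f₀ · v/(v − v_e) = 79.7 × 346/337 ≈ 81.8 kHz.
On the return leg the bat in flight is a moving observer: f₂ = f₁ · (v + v_e)/v = 81.8 × 355/346 ≈ 84.0 kHz.
Equivalently f₂ = f₀ · (v + v_e)/(v − v_e).

84.0 kHz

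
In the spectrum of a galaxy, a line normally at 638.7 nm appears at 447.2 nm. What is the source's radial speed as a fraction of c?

0.342c

λ'/λ₀ = 0.7002 < 1 (blueshift), so the source is approaching.
λ'/λ₀ = √((1 − β)/(1 + β)) for an approaching source ⇒ β = (1 − r²)/(1 + r²) with r = λ'/λ₀.
β = (1 − 0.4902)/(1 + 0.4902) ≈ 0.342.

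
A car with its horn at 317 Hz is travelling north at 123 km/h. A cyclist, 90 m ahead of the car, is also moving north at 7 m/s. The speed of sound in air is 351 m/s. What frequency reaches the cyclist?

344 Hz

123 km/h = 34.17 m/s.
The cyclist is ahead, so the car is moving toward it while the cyclist is moving away from the car.
With source approaching and observer receding, f' = f · (v − v_o)/(v − v_s).
f' = 317 × (351 − 7)/(351 − 34.17) = 317 × 344/316.83 ≈ 344 Hz.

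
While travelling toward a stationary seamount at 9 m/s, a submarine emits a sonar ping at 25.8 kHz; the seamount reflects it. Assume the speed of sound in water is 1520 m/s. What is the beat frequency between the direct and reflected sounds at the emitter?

The seamount receives the sound from a moving source: f₁ = f₀ · v/(v − v_e) = 25.8 × 1520/1511 ≈ 25.954 kHz.
On the return leg the submarine is a moving observer: f₂ = f₁ · (v + v_e)/v = 25.954 × 1529/1520 ≈ 26.107 kHz.
Equivalently f₂ = f₀ · (v + v_e)/(v − v_e).
Beat against the emitted tone (with f₀ = 25800 Hz): |f₂ − f₀| = 2v_e·f₀/(v − v_e) = 2 × 9 × 25800/1511 ≈ 307 Hz.

307 Hz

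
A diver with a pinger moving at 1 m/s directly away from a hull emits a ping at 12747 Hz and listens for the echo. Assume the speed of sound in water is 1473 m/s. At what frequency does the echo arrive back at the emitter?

12730 Hz

The hull receives the sound from a moving source: f₁ = f₀ · v/(v + v_e) = 12747 × 1473/1474 ≈ 12738 Hz.
On the return leg the diver with a pinger is a moving observer: f₂ = f₁ · (v − v_e)/v = 12738 × 1472/1473 ≈ 12730 Hz.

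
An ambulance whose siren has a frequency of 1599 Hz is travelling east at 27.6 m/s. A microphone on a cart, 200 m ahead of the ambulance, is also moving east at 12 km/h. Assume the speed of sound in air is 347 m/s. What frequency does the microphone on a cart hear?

12 km/h = 3.333 m/s.
The microphone on a cart is ahead, so the ambulance is moving toward it while the microphone on a cart is moving away from the ambulance.
With source approaching and observer receding, f' = f · (v − v_o)/(v − v_s).
f' = 1599 × (347 − 3.333)/(347 − 27.6) = 1599 × 343.67/319.4 ≈ 1720 Hz.

1720 Hz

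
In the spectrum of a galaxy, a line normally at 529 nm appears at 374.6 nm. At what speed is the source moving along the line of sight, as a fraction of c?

0.332c

λ'/λ₀ = 0.7081 < 1 (blueshift), so the source is approaching.
λ'/λ₀ = √((1 − β)/(1 + β)) for an approaching source ⇒ β = (1 − r²)/(1 + r²) with r = λ'/λ₀.
β = (1 − 0.5014)/(1 + 0.5014) ≈ 0.332.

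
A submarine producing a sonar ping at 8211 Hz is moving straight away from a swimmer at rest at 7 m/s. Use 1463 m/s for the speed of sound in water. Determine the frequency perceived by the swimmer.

Moving source, stationary observer: f' = f · v/(v + v_s) since the source is receding.
f' = 8211 × 1463/(1463 + 7) = 8211 × 1463/1470 ≈ 8172 Hz.

8172 Hz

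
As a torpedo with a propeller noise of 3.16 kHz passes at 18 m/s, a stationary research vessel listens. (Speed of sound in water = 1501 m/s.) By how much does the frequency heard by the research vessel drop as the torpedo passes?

0.0758 kHz

Approaching: f₁ = f · v/(v − v_s) = 3.16 × 1501/1483 ≈ 3.1984 kHz.
Receding: f₂ = f · v/(v + v_s) = 3.16 × 1501/1519 ≈ 3.1226 kHz.
Drop: f₁ − f₂ = 2f·v·v_s/(v² − v_s²) = 2 × 3.16 × 1501 × 18/(1501² − 18²) ≈ 0.0758 kHz.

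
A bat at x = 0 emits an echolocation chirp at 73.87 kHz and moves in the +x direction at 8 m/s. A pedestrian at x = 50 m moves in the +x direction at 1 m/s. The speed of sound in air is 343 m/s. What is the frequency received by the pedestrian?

The observer lies on the +x side, so the source is heading toward the observer and the observer is heading away from the source.
With source approaching and observer receding, f' = f · (v − v_o)/(v − v_s).
f' = 73.87 × (343 − 1)/(343 − 8) = 73.87 × 342/335 ≈ 75.4 kHz.

75.4 kHz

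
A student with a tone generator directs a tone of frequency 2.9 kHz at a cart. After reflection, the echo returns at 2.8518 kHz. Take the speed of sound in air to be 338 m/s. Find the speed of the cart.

2.83 m/s

Double Doppler shift off a moving reflector: f₂ = f₀ · (v + u)/(v − u) (u > 0 toward emitter).
Rearranging, u = v · (f₂ − f₀)/(f₂ + f₀) = 338 × -0.0482/5.7518 ≈ -2.83 m/s.
So the cart is moving at 2.83 m/s away from the emitter.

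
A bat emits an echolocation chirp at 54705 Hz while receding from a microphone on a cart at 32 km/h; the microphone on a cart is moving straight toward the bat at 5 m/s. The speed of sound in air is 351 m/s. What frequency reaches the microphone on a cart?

32 km/h = 8.889 m/s.
General Doppler shift: f' = f · (v + v_o)/(v + v_s).
f' = 54705 × (351 + 5)/(351 + 8.889) = 54705 × 356/359.89 ≈ 54114 Hz.

54114 Hz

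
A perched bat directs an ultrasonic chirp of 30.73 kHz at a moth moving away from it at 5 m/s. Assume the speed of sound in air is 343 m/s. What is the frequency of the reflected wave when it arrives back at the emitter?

29.8 kHz

The moth first receives the wave as a moving observer: f₁ = f₀ · (v − u)/v = 30.73 × (343 − 5)/343 ≈ 30.3 kHz.
The reflection then acts as a moving source: f₂ = f₁ · v/(v + u) ≈ 29.8 kHz.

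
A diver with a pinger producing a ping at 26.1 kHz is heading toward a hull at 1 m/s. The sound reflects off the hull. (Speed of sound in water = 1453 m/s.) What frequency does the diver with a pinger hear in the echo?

The hull receives the sound from a moving source: f₁ = f₀ · v/(v − v_e) = 26.1 × 1453/1452 ≈ 26.1 kHz.
On the return leg the diver with a pinger is a moving observer: f₂ = f₁ · (v + v_e)/v = 26.1 × 1454/1453 ≈ 26.1 kHz.
Equivalently f₂ = f₀ · (v + v_e)/(v − v_e).

26.1 kHz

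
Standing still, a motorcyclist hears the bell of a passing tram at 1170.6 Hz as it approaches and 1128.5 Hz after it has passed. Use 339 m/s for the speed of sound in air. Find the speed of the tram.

f₁/f₂ = (v + v_s)/(v − v_s), so v_s = v · (f₁ − f₂)/(f₁ + f₂).
v_s = 339 × (1170.6 − 1128.5)/(1170.6 + 1128.5) = 339 × 42.1/2299.1 ≈ 6.2 m/s.

6.2 m/s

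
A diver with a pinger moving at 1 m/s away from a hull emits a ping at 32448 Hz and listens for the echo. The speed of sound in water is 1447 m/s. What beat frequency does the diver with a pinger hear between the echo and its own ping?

44.8 Hz

The hull receives the sound from a moving source: f₁ = f₀ · v/(v + v_e) = 32448 × 1447/1448 ≈ 32425.6 Hz.
On the return leg the diver with a pinger is a moving observer: f₂ = f₁ · (v − v_e)/v = 32425.6 × 1446/1447 ≈ 32403.2 Hz.
Beat against the emitted tone: |f₂ − f₀| = 2v_e·f₀/(v + v_e) = 2 × 1 × 32448/1448 ≈ 44.8 Hz.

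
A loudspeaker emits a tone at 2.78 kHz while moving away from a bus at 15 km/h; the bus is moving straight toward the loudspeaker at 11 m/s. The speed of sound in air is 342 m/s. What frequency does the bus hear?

2.83 kHz

15 km/h = 4.167 m/s.
Both move, so f' = f · (v + v_o)/(v + v_s).
f' = 2.78 × (342 + 11)/(342 + 4.167) = 2.78 × 353/346.17 ≈ 2.83 kHz.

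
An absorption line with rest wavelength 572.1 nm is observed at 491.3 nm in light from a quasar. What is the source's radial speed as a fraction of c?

λ'/λ₀ = 0.8588 < 1 (blueshift), so the source is approaching.
λ'/λ₀ = √((1 − β)/(1 + β)) for an approaching source ⇒ β = (1 − r²)/(1 + r²) with r = λ'/λ₀.
β = (1 − 0.7375)/(1 + 0.7375) ≈ 0.151.

0.151c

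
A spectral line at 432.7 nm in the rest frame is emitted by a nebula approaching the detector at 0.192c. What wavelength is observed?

Relativistic Doppler for wavelength: λ' = λ₀ · √((1 − β)/(1 + β)).
λ' = 432.7 × √(0.8080/1.1920) = 432.7 × 0.82332 ≈ 356.2 nm.

356.2 nm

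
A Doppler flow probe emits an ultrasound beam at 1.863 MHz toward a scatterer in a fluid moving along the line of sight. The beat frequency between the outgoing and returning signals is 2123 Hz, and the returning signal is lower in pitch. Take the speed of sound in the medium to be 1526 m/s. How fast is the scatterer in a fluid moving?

0.87 m/s

Double Doppler shift off a moving reflector: f₂ = f₀ · (v + u)/(v − u) (u > 0 toward emitter).
Returning signal is lower, so f₂ = f₀ − Δf = 1863000 − 2123 = 1860877 Hz.
Rearranging, u = v · (f₂ − f₀)/(f₂ + f₀) = 1526 × -2123/3723877 ≈ -0.87 m/s.
So the scatterer in a fluid is moving at 0.87 m/s away from the emitter.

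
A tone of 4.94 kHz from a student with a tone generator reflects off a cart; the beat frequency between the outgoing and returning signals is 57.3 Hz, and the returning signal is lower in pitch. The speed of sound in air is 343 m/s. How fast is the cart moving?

Double Doppler shift off a moving reflector: f₂ = f₀ · (v + u)/(v − u) (u > 0 toward emitter).
Returning signal is lower, so f₂ = f₀ − Δf = 4940 − 57.3 = 4882.7 Hz.
Rearranging, u = v · (f₂ − f₀)/(f₂ + f₀) = 343 × -57.3/9822.7 ≈ -2.00 m/s.
So the cart is moving at 2.00 m/s away from the emitter.

2.00 m/s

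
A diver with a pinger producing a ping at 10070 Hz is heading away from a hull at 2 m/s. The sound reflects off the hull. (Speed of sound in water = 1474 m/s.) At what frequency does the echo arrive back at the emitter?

The hull receives the sound from a moving source: f₁ = f₀ · v/(v + v_e) = 10070 × 1474/1476 ≈ 10056 Hz.
On the return leg the diver with a pinger is a moving observer: f₂ = f₁ · (v − v_e)/v = 10056 × 1472/1474 ≈ 10043 Hz.

10043 Hz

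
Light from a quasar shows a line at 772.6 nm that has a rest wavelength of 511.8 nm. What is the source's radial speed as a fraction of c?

0.390

λ'/λ₀ = 1.5096 > 1 (redshift), so the source is receding.
λ'/λ₀ = √((1 + β)/(1 − β)) for a receding source ⇒ β = (r² − 1)/(r² + 1) with r = λ'/λ₀.
β = (2.2788 − 1)/(2.2788 + 1) ≈ 0.390.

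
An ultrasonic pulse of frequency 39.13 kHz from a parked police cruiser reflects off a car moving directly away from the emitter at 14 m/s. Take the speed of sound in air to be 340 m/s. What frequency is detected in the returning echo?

36.0 kHz

At the car (a moving observer), f₁ = f₀ · (v − u)/v = 39.13 × 326/340 ≈ 37.5 kHz.
On reflection it acts as a source moving away from the stationary detector: f₂ = f₁ · v/(v + u) = 37.5 × 340/354 ≈ 36.0 kHz.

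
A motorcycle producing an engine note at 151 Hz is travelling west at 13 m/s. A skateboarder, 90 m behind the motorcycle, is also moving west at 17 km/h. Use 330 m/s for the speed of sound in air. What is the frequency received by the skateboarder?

147 Hz

17 km/h = 4.722 m/s.
The skateboarder is behind, so the motorcycle is moving away from it while the skateboarder is moving toward the motorcycle.
Both move, so f' = f · (v + v_o)/(v + v_s).
f' = 151 × (330 + 4.722)/(330 + 13) = 151 × 334.72/343 ≈ 147 Hz.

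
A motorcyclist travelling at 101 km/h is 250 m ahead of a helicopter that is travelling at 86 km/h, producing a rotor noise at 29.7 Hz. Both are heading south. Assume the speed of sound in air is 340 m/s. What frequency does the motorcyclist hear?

86 km/h = 23.89 m/s; 101 km/h = 28.06 m/s.
The motorcyclist is ahead, so the helicopter is moving toward it while the motorcyclist is moving away from the helicopter.
Both move, so f' = f · (v − v_o)/(v − v_s).
f' = 29.7 × (340 − 28.06)/(340 − 23.89) = 29.7 × 311.94/316.11 ≈ 29.3 Hz.

29.3 Hz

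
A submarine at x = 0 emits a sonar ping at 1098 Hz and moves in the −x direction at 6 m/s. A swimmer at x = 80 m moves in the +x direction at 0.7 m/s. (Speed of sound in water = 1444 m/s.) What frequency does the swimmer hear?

1093 Hz

The observer lies on the +x side, so the source is heading away from the observer and the observer is heading away from the source.
General Doppler shift: f' = f · (v − v_o)/(v + v_s).
f' = 1098 × (1444 − 0.7)/(1444 + 6) = 1098 × 1443.3/1450 ≈ 1093 Hz.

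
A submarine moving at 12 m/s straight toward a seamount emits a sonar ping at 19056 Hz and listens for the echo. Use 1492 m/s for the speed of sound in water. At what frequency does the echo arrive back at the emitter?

The seamount receives the sound from a moving source: f₁ = f₀ · v/(v − v_e) = 19056 × 1492/1480 ≈ 19211 Hz.
On the return leg the submarine is a moving observer: f₂ = f₁ · (v + v_e)/v = 19211 × 1504/1492 ≈ 19365 Hz.

19365 Hz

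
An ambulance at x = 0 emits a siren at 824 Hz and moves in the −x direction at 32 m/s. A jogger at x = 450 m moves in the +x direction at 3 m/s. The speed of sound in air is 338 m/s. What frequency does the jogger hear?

746 Hz

The observer lies on the +x side, so the source is heading away from the observer and the observer is heading away from the source.
Both move, so f' = f · (v − v_o)/(v + v_s).
f' = 824 × (338 − 3)/(338 + 32) = 824 × 335/370 ≈ 746 Hz.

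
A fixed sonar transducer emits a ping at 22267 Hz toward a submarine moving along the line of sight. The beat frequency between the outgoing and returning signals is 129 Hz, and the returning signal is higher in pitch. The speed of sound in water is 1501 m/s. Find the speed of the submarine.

Double Doppler shift off a moving reflector: f₂ = f₀ · (v + u)/(v − u) (u > 0 toward emitter).
Returning signal is higher, so f₂ = f₀ + Δf = 22267 + 129 = 22396 Hz.
Rearranging, u = v · (f₂ − f₀)/(f₂ + f₀) = 1501 × 129/44663 ≈ 4.3 m/s.
So the submarine is moving at 4.3 m/s toward the emitter.

4.3 m/s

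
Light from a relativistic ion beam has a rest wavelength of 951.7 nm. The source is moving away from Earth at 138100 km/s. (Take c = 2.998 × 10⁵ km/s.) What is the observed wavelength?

1566.1 nm

β = v/c = 138100/299800 = 0.4606.
Relativistic Doppler for wavelength: λ' = λ₀ · √((1 + β)/(1 − β)).
λ' = 951.7 × √(1.4606/0.5394) = 951.7 × 1.64563 ≈ 1566.1 nm.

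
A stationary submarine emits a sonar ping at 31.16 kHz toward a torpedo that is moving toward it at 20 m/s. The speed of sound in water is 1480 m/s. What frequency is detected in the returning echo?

At the torpedo (a moving observer), f₁ = f₀ · (v + u)/v = 31.16 × 1500/1480 ≈ 31.6 kHz.
The reflection then acts as a moving source: f₂ = f₁ · v/(v − u) ≈ 32.0 kHz.
Equivalently f₂ = f₀ · (v + u)/(v − u).

32.0 kHz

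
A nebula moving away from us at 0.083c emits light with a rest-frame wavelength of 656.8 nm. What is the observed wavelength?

713.8 nm

Relativistic Doppler for wavelength: λ' = λ₀ · √((1 + β)/(1 − β)).
λ' = 656.8 × √(1.0830/0.9170) = 656.8 × 1.08675 ≈ 713.8 nm.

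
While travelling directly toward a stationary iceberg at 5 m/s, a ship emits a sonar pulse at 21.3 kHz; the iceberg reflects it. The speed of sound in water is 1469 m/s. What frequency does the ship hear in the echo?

The iceberg receives the sound from a moving source: f₁ = f₀ · v/(v − v_e) = 21.3 × 1469/1464 ≈ 21.4 kHz.
On the return leg the ship is a moving observer: f₂ = f₁ · (v + v_e)/v = 21.4 × 1474/1469 ≈ 21.4 kHz.

21.4 kHz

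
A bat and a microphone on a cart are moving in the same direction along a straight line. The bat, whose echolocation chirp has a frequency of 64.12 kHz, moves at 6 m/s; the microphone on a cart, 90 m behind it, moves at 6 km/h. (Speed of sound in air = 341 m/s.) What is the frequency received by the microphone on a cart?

6 km/h = 1.667 m/s.
The microphone on a cart is behind, so the bat is moving away from it while the microphone on a cart is moving toward the bat.
With source receding and observer approaching, f' = f · (v + v_o)/(v + v_s).
f' = 64.12 × (341 + 1.667)/(341 + 6) = 64.12 × 342.67/347 ≈ 63.3 kHz.

63.3 kHz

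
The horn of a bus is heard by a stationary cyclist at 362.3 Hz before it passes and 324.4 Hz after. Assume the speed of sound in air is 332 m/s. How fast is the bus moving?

f₁/f₂ = (v + v_s)/(v − v_s), so v_s = v · (f₁ − f₂)/(f₁ + f₂).
v_s = 332 × (362.3 − 324.4)/(362.3 + 324.4) = 332 × 37.9/686.7 ≈ 18.3 m/s.

18.3 m/s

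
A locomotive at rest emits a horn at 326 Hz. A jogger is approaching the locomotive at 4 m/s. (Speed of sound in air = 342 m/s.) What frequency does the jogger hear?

Moving observer, stationary source: f' = f · (v + v_o)/v.
f' = 326 × (342 + 4)/342 = 326 × 346/342 ≈ 330 Hz.

330 Hz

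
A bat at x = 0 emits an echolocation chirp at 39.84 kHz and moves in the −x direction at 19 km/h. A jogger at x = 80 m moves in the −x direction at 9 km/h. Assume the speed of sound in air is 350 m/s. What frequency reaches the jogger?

39.5 kHz

19 km/h = 5.278 m/s; 9 km/h = 2.5 m/s.
The observer lies on the +x side, so the source is heading away from the observer and the observer is heading toward the source.
General Doppler shift: f' = f · (v + v_o)/(v + v_s).
f' = 39.84 × (350 + 2.5)/(350 + 5.278) = 39.84 × 352.5/355.28 ≈ 39.5 kHz.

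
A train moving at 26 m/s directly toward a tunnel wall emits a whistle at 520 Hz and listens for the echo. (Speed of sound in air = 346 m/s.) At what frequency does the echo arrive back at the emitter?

The tunnel wall receives the sound from a moving source: f₁ = f₀ · v/(v − v_e) = 520 × 346/320 ≈ 562 Hz.
On the return leg the train is a moving observer: f₂ = f₁ · (v + v_e)/v = 562 × 372/346 ≈ 604 Hz.

604 Hz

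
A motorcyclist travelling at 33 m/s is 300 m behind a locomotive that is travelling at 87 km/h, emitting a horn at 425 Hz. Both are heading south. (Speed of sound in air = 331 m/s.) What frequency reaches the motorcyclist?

436 Hz

87 km/h = 24.17 m/s.
The motorcyclist is behind, so the locomotive is moving away from it while the motorcyclist is moving toward the locomotive.
Both move, so f' = f · (v + v_o)/(v + v_s).
f' = 425 × (331 + 33)/(331 + 24.17) = 425 × 364/355.17 ≈ 436 Hz.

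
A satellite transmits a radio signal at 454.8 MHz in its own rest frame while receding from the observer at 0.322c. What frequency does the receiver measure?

Relativistic Doppler for frequency: f' = f₀ · √((1 − β)/(1 + β)).
f' = 454.8 × √(0.6780/1.3220) = 454.8 × 0.71614 ≈ 325.7 MHz.

325.7 MHz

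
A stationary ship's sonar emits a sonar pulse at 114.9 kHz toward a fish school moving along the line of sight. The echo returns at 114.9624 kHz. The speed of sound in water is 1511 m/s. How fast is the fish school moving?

Double Doppler shift off a moving reflector: f₂ = f₀ · (v + u)/(v − u) (u > 0 toward emitter).
Rearranging, u = v · (f₂ − f₀)/(f₂ + f₀) = 1511 × 0.0624/229.8624 ≈ 0.41 m/s.
So the fish school is moving at 0.41 m/s toward the emitter.

0.41 m/s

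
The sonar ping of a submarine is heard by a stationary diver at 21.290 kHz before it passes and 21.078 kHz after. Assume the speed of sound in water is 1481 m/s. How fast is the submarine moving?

f₁/f₂ = (v + v_s)/(v − v_s), so v_s = v · (f₁ − f₂)/(f₁ + f₂).
v_s = 1481 × (21.290 − 21.078)/(21.290 + 21.078) = 1481 × 0.212/42.368 ≈ 7.4 m/s.

7.4 m/s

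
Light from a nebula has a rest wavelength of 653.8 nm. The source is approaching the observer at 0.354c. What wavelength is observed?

451.6 nm

Relativistic Doppler for wavelength: λ' = λ₀ · √((1 − β)/(1 + β)).
λ' = 653.8 × √(0.6460/1.3540) = 653.8 × 0.69073 ≈ 451.6 nm.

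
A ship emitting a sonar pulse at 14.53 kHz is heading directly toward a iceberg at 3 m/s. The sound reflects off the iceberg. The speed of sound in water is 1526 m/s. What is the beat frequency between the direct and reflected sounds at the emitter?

57.2 Hz

The iceberg receives the sound from a moving source: f₁ = f₀ · v/(v − v_e) = 14.53 × 1526/1523 ≈ 14.5586 kHz.
On the return leg the ship is a moving observer: f₂ = f₁ · (v + v_e)/v = 14.5586 × 1529/1526 ≈ 14.5872 kHz.
Beat against the emitted tone (with f₀ = 14530 Hz): |f₂ − f₀| = 2v_e·f₀/(v − v_e) = 2 × 3 × 14530/1523 ≈ 57.2 Hz.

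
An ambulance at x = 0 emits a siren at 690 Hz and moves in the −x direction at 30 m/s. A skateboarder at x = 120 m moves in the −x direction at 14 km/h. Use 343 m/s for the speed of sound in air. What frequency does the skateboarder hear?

14 km/h = 3.889 m/s.
The observer lies on the +x side, so the source is heading away from the observer and the observer is heading toward the source.
With source receding and observer approaching, f' = f · (v + v_o)/(v + v_s).
f' = 690 × (343 + 3.889)/(343 + 30) = 690 × 346.89/373 ≈ 642 Hz.

642 Hz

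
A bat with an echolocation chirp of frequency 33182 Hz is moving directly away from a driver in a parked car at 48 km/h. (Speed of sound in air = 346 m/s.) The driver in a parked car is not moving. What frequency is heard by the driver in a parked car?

31951 Hz

48 km/h = 13.33 m/s.
Moving source, stationary observer: f' = f · v/(v + v_s) since the source is receding.
f' = 33182 × 346/(346 + 13.33) = 33182 × 346/359.3 ≈ 31951 Hz.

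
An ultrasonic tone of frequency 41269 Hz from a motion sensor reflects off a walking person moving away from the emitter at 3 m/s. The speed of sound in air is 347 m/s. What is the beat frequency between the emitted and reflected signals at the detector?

At the walking person (a moving observer), f₁ = f₀ · (v − u)/v = 41269 × 344/347 ≈ 40912 Hz.
The reflection then acts as a moving source: f₂ = f₁ · v/(v + u) ≈ 40562 Hz.
Equivalently f₂ = f₀ · (v − u)/(v + u).
Beat frequency: |f₂ − f₀| = 2u·f₀/(v + u) = 2 × 3 × 41269/350 ≈ 707 Hz.

707 Hz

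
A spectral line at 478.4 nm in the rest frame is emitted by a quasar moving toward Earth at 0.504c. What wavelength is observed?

Relativistic Doppler for wavelength: λ' = λ₀ · √((1 − β)/(1 + β)).
λ' = 478.4 × √(0.4960/1.5040) = 478.4 × 0.57427 ≈ 274.7 nm.

274.7 nm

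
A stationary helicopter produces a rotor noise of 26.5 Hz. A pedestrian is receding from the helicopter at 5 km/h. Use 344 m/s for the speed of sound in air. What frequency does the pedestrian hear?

5 km/h = 1.389 m/s.
Moving observer, stationary source: f' = f · (v − v_o)/v.
f' = 26.5 × (344 − 1.389)/344 = 26.5 × 342.61/344 ≈ 26.4 Hz.

26.4 Hz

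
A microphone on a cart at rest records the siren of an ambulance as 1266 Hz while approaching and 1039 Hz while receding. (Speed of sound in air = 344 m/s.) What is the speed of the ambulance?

f₁/f₂ = (v + v_s)/(v − v_s), so v_s = v · (f₁ − f₂)/(f₁ + f₂).
v_s = 344 × (1266 − 1039)/(1266 + 1039) = 344 × 227/2305 ≈ 34 m/s.

34 m/s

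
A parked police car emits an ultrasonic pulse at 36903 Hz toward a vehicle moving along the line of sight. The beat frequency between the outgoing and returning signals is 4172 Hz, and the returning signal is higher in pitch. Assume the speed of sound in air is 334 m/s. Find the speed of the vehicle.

17.9 m/s

Double Doppler shift off a moving reflector: f₂ = f₀ · (v + u)/(v − u) (u > 0 toward emitter).
Returning signal is higher, so f₂ = f₀ + Δf = 36903 + 4172 = 41075 Hz.
Rearranging, u = v · (f₂ − f₀)/(f₂ + f₀) = 334 × 4172/77978 ≈ 17.9 m/s.
So the vehicle is moving at 17.9 m/s toward the emitter.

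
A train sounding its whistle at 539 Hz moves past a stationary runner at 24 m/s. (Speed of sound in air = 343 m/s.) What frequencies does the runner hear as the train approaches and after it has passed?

Approaching: f₁ = f · v/(v − v_s) = 539 × 343/319 ≈ 580 Hz.
Receding: f₂ = f · v/(v + v_s) = 539 × 343/367 ≈ 504 Hz.

580 Hz approaching; 504 Hz receding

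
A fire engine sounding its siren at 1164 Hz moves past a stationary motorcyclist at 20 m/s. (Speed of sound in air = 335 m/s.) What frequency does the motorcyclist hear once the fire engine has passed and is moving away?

1098 Hz

Receding: f₂ = f · v/(v + v_s) = 1164 × 335/355 ≈ 1098 Hz.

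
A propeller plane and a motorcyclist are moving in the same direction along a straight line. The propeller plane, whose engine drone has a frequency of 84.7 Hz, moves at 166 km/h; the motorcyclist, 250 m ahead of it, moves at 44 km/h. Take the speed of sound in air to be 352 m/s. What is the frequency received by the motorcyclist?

94 Hz

166 km/h = 46.11 m/s; 44 km/h = 12.22 m/s.
The motorcyclist is ahead, so the propeller plane is moving toward it while the motorcyclist is moving away from the propeller plane.
Both move, so f' = f · (v − v_o)/(v − v_s).
f' = 84.7 × (352 − 12.22)/(352 − 46.11) = 84.7 × 339.78/305.89 ≈ 94 Hz.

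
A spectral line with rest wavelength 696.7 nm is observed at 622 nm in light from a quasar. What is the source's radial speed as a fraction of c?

0.113

λ'/λ₀ = 0.8928 < 1 (blueshift), so the source is approaching.
λ'/λ₀ = √((1 − β)/(1 + β)) for an approaching source ⇒ β = (1 − r²)/(1 + r²) with r = λ'/λ₀.
β = (1 − 0.7971)/(1 + 0.7971) ≈ 0.113.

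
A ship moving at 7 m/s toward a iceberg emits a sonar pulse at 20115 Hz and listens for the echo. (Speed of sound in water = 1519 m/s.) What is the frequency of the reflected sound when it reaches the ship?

20301 Hz

The iceberg receives the sound from a moving source: f₁ = f₀ · v/(v − v_e) = 20115 × 1519/1512 ≈ 20208 Hz.
On the return leg the ship is a moving observer: f₂ = f₁ · (v + v_e)/v = 20208 × 1526/1519 ≈ 20301 Hz.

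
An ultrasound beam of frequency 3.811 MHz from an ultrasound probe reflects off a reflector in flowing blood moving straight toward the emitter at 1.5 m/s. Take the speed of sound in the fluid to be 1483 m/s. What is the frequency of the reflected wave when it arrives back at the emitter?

3.819 MHz

The reflector in flowing blood first receives the wave as a moving observer: f₁ = f₀ · (v + u)/v = 3.811 × (1483 + 1.5)/1483 ≈ 3.815 MHz.
On reflection it acts as a source moving toward the stationary detector: f₂ = f₁ · v/(v − u) = 3.815 × 1483/1481.5 ≈ 3.819 MHz.
Equivalently f₂ = f₀ · (v + u)/(v − u).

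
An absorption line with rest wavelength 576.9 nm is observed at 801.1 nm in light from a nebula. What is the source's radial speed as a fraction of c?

λ'/λ₀ = 1.3886 > 1 (redshift), so the source is receding.
λ'/λ₀ = √((1 + β)/(1 − β)) for a receding source ⇒ β = (r² − 1)/(r² + 1) with r = λ'/λ₀.
β = (1.9283 − 1)/(1.9283 + 1) ≈ 0.317.

0.317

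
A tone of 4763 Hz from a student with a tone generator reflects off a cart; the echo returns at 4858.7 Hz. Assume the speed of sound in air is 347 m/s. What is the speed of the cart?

Double Doppler shift off a moving reflector: f₂ = f₀ · (v + u)/(v − u) (u > 0 toward emitter).
Rearranging, u = v · (f₂ − f₀)/(f₂ + f₀) = 347 × 95.7/9621.7 ≈ 3.5 m/s.
So the cart is moving at 3.5 m/s toward the emitter.

3.5 m/s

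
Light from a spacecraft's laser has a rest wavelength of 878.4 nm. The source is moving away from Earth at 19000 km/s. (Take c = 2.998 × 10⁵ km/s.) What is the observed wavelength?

936.0 nm

β = v/c = 19000/299800 = 0.0634.
Relativistic Doppler for wavelength: λ' = λ₀ · √((1 + β)/(1 − β)).
λ' = 878.4 × √(1.0634/0.9366) = 878.4 × 1.06552 ≈ 936.0 nm.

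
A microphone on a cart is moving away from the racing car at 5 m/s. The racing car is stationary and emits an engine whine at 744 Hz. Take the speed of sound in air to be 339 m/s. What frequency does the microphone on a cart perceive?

733 Hz

Moving observer, stationary source: f' = f · (v − v_o)/v.
f' = 744 × (339 − 5)/339 = 744 × 334/339 ≈ 733 Hz.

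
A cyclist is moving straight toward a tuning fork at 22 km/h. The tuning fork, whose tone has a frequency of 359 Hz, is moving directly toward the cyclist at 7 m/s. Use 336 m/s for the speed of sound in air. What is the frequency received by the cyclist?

22 km/h = 6.111 m/s.
Both move, so f' = f · (v + v_o)/(v − v_s).
f' = 359 × (336 + 6.111)/(336 − 7) = 359 × 342.11/329 ≈ 373 Hz.

373 Hz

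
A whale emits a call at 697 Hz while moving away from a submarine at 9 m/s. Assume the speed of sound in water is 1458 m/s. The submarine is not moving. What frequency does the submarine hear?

693 Hz

Moving source, stationary observer: f' = f · v/(v + v_s) since the source is receding.
f' = 697 × 1458/(1458 + 9) = 697 × 1458/1467 ≈ 693 Hz.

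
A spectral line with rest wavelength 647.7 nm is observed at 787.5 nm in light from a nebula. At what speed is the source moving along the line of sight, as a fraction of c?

λ'/λ₀ = 1.2158 > 1 (redshift), so the source is receding.
λ'/λ₀ = √((1 + β)/(1 − β)) for a receding source ⇒ β = (r² − 1)/(r² + 1) with r = λ'/λ₀.
β = (1.4783 − 1)/(1.4783 + 1) ≈ 0.193.

0.193c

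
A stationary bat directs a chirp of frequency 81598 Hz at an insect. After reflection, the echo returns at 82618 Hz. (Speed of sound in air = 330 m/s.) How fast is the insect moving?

2.05 m/s

Double Doppler shift off a moving reflector: f₂ = f₀ · (v + u)/(v − u) (u > 0 toward emitter).
Rearranging, u = v · (f₂ − f₀)/(f₂ + f₀) = 330 × 1020/164216 ≈ 2.05 m/s.
So the insect is moving at 2.05 m/s toward the emitter.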